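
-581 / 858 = -0.68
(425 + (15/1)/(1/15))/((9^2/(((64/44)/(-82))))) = -5200/36531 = -0.14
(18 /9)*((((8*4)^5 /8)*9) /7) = 75497472 /7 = 10785353.14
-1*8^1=-8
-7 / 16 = -0.44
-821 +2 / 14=-5746 / 7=-820.86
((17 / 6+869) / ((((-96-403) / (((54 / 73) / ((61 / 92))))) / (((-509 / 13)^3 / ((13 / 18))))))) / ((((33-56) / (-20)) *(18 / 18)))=8940114243491040 / 63463884367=140869.32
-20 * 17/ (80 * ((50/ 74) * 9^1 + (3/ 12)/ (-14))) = -518/ 739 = -0.70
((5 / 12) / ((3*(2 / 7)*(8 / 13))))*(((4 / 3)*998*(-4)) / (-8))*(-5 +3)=-227045 / 216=-1051.13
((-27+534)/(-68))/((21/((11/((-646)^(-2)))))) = -11408683/7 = -1629811.86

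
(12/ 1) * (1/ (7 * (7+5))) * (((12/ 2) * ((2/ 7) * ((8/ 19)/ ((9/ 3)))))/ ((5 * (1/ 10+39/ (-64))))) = -0.01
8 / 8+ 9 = 10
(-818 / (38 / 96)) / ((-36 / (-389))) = -1272808 / 57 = -22329.96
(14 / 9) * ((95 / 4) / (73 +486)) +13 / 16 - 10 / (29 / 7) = -1.54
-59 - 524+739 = 156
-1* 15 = -15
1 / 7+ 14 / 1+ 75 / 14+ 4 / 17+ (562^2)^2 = 3391752700095 / 34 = 99757432355.74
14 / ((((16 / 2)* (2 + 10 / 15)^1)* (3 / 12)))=21 / 8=2.62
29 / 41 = 0.71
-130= -130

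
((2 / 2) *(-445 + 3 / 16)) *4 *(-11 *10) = 195717.50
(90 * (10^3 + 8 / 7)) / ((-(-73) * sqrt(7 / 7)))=8640 / 7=1234.29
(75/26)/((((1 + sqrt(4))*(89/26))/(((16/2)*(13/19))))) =2600/1691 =1.54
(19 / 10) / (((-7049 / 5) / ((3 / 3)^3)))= -1 / 742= -0.00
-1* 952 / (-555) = 952 / 555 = 1.72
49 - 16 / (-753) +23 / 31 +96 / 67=80069602 / 1563981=51.20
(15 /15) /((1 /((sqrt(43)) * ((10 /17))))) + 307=10 * sqrt(43) /17 + 307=310.86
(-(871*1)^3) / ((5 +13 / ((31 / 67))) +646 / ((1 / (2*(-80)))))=20484065641 / 3203134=6395.01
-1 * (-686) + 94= 780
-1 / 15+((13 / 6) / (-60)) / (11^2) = -2917 / 43560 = -0.07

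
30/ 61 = 0.49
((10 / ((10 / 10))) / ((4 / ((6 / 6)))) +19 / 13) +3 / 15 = 541 / 130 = 4.16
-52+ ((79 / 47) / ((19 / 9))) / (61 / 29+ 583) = -262635143 / 5050808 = -52.00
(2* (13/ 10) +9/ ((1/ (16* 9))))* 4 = 25972/ 5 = 5194.40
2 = 2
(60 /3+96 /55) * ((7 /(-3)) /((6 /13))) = -54418 /495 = -109.94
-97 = -97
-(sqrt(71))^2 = -71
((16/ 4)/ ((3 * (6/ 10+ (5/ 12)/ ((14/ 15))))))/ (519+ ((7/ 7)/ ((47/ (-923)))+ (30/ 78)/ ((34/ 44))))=41548/ 16299297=0.00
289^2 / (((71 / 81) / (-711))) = -4810057911 / 71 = -67747294.52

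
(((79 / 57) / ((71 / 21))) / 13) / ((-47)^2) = 553 / 38739233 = 0.00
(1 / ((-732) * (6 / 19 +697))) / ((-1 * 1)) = 19 / 9698268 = 0.00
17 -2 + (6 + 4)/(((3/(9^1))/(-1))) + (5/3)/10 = -89/6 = -14.83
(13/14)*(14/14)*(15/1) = 195/14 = 13.93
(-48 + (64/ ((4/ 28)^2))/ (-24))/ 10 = -268/ 15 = -17.87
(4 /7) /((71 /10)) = 40 /497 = 0.08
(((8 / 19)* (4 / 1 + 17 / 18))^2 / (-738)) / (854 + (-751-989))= 31684 / 4779938547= 0.00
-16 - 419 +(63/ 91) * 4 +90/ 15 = -5541/ 13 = -426.23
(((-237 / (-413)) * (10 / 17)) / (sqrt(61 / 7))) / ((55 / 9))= 4266 * sqrt(427) / 4711091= 0.02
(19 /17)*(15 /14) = 285 /238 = 1.20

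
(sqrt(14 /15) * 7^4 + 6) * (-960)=-153664 * sqrt(210) - 5760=-2232562.92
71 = 71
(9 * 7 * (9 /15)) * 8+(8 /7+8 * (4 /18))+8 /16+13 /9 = 193577 /630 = 307.27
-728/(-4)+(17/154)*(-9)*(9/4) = 110735/616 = 179.76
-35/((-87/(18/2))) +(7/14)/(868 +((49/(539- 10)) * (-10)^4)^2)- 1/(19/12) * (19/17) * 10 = -47927194104571/13939888315304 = -3.44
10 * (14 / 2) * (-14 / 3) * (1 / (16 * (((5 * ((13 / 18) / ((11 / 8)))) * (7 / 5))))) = -1155 / 208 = -5.55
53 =53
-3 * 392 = -1176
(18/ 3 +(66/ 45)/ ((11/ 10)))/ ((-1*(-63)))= 22/ 189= 0.12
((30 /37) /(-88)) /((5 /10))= -15 /814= -0.02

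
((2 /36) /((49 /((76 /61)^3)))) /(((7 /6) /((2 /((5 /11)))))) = 9657472 /1167817245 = 0.01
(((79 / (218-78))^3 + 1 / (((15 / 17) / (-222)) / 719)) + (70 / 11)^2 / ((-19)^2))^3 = -10194044315712334976770129367312204812209220715921 / 1721987671322380876434944000000000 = -5919928745996151.30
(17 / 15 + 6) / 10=107 / 150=0.71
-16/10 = -8/5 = -1.60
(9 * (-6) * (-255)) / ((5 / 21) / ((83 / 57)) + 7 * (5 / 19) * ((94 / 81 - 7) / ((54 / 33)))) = -44325249948 / 20634263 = -2148.14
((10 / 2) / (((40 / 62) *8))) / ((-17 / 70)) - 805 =-220045 / 272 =-808.99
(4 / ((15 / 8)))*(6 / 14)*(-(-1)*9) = 288 / 35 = 8.23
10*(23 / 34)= 115 / 17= 6.76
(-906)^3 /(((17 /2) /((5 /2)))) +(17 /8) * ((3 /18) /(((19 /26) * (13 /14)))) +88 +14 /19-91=-847792260989 /3876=-218728653.51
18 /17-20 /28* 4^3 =-5314 /119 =-44.66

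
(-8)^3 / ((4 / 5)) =-640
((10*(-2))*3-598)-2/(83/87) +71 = -48895/83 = -589.10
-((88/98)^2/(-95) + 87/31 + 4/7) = -23824789/7070945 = -3.37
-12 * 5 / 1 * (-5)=300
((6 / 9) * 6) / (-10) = -2 / 5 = -0.40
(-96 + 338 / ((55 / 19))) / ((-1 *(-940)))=571 / 25850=0.02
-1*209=-209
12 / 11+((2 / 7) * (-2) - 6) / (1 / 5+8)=914 / 3157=0.29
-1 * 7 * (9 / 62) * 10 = -10.16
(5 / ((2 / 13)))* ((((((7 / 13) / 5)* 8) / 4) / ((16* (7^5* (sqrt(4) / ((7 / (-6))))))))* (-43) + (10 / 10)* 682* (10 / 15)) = 324377401 / 21952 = 14776.67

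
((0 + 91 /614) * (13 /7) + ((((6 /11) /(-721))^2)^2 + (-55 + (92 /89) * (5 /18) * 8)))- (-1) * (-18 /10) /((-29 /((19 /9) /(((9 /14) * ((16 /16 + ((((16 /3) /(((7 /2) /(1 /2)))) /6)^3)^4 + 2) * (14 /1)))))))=-1684113319240124772179399142612519375526988887 /32125604795658204765205389236191286631238590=-52.42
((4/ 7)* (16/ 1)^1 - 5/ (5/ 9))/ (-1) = -1/ 7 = -0.14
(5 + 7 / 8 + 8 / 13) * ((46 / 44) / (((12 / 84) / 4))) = 108675 / 572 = 189.99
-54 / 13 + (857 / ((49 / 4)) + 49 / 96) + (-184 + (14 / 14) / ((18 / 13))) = -21457385 / 183456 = -116.96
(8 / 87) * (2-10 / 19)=224 / 1653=0.14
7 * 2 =14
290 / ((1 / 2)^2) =1160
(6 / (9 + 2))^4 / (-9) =-144 / 14641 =-0.01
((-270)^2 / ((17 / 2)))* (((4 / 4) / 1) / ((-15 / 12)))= -116640 / 17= -6861.18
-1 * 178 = -178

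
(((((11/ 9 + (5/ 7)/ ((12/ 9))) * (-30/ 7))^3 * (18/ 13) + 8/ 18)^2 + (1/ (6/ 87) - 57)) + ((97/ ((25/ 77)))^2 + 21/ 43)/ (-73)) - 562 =2071244190769714452429298723/ 5947569413722009710000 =348250.53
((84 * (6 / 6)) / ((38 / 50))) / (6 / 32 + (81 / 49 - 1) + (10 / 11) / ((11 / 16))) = 66404800 / 1299467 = 51.10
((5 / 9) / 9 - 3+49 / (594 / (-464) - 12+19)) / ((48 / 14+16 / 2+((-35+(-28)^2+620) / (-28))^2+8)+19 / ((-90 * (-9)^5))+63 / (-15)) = 15559604655840 / 6650598738219203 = 0.00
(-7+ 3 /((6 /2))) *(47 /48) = -47 /8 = -5.88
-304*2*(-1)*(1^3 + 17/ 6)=6992/ 3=2330.67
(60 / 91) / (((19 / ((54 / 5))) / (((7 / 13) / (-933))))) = -216 / 998621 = -0.00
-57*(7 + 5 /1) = -684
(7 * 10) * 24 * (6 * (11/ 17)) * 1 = 110880/ 17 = 6522.35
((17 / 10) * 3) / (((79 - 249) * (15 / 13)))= -13 / 500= -0.03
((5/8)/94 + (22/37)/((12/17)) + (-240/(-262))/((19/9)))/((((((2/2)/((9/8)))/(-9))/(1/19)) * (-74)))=7196518521/778968272128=0.01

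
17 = 17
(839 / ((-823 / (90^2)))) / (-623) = 6795900 / 512729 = 13.25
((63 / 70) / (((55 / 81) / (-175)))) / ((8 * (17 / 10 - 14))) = 8505 / 3608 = 2.36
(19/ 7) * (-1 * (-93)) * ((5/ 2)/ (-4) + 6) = 75981/ 56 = 1356.80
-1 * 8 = -8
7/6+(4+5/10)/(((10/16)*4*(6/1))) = 22/15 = 1.47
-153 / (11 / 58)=-8874 / 11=-806.73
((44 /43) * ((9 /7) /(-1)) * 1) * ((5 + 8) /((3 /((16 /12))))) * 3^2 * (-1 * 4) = 82368 /301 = 273.65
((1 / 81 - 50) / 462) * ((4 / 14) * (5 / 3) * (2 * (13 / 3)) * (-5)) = 2631850 / 1178793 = 2.23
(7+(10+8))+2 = 27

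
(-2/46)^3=-1/12167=-0.00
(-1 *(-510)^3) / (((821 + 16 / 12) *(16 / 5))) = 248720625 / 4934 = 50409.53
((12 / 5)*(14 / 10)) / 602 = 6 / 1075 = 0.01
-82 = -82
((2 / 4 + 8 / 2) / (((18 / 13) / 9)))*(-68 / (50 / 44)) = -43758 / 25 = -1750.32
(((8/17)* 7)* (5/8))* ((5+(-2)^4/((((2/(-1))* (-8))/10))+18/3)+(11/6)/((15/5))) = 13615/306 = 44.49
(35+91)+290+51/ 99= 13745/ 33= 416.52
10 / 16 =0.62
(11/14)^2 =121/196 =0.62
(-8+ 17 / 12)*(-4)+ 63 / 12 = 31.58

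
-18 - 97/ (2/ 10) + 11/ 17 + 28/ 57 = -486304/ 969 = -501.86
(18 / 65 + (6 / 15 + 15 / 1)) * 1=15.68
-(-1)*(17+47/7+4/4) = 173/7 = 24.71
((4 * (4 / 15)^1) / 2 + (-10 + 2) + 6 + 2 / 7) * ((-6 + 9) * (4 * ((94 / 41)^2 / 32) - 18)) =61.44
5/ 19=0.26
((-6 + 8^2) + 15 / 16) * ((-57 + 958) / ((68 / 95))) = 74187.58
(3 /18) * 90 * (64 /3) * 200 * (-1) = -64000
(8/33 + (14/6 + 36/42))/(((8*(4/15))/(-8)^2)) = 7930/77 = 102.99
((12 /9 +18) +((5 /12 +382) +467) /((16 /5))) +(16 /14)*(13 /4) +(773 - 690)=499283 /1344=371.49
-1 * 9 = -9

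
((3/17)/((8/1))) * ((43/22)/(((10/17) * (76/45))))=1161/26752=0.04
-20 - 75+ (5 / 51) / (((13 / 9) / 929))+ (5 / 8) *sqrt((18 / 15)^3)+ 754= 3 *sqrt(30) / 20+ 159574 / 221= 722.88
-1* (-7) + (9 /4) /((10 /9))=9.02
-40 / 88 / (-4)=5 / 44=0.11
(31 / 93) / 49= 0.01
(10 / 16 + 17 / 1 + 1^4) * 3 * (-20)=-2235 / 2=-1117.50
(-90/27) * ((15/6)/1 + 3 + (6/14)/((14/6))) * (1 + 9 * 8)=-203305/147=-1383.03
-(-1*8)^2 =-64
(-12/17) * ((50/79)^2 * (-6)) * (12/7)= 2160000/742679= 2.91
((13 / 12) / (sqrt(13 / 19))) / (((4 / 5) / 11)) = 55 *sqrt(247) / 48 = 18.01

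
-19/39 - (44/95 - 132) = 485539/3705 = 131.05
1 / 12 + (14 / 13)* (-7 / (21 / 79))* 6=-26531 / 156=-170.07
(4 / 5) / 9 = 4 / 45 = 0.09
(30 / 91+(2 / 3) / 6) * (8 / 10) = 1444 / 4095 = 0.35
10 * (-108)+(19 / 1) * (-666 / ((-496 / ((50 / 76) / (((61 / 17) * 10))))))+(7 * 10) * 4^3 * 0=-65324655 / 60512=-1079.53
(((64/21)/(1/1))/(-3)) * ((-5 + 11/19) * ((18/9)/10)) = 256/285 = 0.90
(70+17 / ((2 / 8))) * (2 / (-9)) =-92 / 3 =-30.67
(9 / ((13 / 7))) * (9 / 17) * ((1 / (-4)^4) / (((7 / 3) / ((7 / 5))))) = 1701 / 282880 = 0.01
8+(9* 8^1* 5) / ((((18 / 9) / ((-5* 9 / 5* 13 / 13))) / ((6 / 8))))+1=-1206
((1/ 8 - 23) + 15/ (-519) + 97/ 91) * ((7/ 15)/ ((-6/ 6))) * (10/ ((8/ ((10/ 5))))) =916787/ 35984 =25.48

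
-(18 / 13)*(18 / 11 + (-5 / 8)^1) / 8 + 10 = 44959 / 4576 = 9.82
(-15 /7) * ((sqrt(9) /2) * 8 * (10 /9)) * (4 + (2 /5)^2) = -832 /7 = -118.86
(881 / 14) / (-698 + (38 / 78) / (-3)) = -103077 / 1143590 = -0.09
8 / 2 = 4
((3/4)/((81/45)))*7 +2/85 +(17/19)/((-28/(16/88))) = 2.93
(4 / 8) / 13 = 1 / 26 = 0.04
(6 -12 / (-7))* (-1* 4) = -216 / 7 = -30.86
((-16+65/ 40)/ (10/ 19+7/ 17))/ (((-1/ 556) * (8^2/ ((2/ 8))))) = 5163155/ 155136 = 33.28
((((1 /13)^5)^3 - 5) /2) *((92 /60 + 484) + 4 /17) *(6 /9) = -31702238767742180677864 /39157208155779429105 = -809.61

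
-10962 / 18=-609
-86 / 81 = -1.06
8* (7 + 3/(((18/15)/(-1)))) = 36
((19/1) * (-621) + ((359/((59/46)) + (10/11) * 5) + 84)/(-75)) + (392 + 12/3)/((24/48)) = -11011.91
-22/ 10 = -11/ 5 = -2.20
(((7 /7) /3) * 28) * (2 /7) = 8 /3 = 2.67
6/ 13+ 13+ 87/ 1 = 1306/ 13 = 100.46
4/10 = 2/5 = 0.40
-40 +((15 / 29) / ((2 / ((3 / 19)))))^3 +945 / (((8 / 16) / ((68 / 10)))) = 17145956432021 / 1338273208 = 12812.00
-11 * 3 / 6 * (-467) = 5137 / 2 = 2568.50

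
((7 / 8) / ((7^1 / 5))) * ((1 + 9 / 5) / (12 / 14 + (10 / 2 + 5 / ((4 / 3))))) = 49 / 269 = 0.18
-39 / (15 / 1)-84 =-433 / 5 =-86.60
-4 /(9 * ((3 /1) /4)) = -16 /27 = -0.59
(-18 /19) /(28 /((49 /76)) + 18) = -63 /4085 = -0.02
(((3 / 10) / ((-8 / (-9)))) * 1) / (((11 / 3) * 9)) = 9 / 880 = 0.01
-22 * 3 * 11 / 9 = -242 / 3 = -80.67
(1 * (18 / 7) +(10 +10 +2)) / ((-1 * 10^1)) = -86 / 35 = -2.46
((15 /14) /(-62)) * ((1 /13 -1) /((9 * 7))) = 5 /19747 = 0.00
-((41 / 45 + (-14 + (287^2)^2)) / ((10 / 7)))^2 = -22555437336395878225.85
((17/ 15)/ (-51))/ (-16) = 1/ 720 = 0.00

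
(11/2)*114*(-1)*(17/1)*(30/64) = -159885/32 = -4996.41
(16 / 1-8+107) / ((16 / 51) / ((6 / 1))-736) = -3519 / 22520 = -0.16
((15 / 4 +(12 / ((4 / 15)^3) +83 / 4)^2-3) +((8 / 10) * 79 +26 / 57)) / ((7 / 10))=31169121037 / 51072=610297.64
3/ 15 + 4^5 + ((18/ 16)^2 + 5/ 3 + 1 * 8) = 993727/ 960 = 1035.13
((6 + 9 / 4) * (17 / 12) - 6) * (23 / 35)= 299 / 80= 3.74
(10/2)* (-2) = -10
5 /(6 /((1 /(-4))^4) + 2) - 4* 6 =-36907 /1538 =-24.00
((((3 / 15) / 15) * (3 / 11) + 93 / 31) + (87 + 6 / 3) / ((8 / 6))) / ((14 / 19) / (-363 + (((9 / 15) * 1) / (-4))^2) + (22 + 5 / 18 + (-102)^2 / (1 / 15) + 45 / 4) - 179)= 635000533623 / 1419364096421975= 0.00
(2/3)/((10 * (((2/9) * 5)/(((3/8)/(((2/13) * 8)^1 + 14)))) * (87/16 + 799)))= 13/7079050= 0.00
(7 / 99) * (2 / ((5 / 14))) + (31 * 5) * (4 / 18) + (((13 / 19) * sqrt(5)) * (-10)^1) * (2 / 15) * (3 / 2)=17246 / 495 - 26 * sqrt(5) / 19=31.78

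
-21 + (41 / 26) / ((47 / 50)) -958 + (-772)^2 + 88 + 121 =363676779 / 611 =595215.68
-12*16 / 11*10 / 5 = -384 / 11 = -34.91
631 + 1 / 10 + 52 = 6831 / 10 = 683.10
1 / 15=0.07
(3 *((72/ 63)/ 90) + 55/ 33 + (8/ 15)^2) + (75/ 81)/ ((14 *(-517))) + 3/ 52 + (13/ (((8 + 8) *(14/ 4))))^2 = 29886131467/ 14227012800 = 2.10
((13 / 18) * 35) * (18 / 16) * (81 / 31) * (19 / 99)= 77805 / 5456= 14.26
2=2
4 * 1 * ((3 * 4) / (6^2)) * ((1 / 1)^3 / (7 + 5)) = 1 / 9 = 0.11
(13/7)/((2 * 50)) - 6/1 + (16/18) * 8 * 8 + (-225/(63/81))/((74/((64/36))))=10246529/233100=43.96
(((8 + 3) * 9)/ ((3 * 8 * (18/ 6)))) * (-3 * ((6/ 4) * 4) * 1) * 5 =-123.75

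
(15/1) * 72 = 1080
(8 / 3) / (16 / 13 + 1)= 1.20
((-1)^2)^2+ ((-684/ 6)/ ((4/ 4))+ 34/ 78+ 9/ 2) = -8429/ 78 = -108.06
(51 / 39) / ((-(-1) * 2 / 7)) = 119 / 26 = 4.58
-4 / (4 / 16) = -16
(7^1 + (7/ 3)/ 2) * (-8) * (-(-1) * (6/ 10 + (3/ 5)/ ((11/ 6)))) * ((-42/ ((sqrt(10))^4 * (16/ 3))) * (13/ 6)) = 227409/ 22000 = 10.34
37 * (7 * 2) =518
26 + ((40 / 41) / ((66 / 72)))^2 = 5518826 / 203401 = 27.13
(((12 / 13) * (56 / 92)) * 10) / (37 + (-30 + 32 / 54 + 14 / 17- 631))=-385560 / 42722017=-0.01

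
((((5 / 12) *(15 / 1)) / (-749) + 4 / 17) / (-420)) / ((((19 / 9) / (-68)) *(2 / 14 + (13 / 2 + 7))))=34677 / 27181210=0.00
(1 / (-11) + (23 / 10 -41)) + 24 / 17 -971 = -1008.38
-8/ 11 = -0.73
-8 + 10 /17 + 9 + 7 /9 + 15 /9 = 617 /153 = 4.03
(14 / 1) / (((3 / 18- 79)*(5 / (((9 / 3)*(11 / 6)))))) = -42 / 215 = -0.20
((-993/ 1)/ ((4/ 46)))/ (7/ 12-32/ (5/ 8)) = 685170/ 3037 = 225.61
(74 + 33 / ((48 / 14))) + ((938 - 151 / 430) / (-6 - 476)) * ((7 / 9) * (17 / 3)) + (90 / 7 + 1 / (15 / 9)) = 6934117709 / 78344280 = 88.51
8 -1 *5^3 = -117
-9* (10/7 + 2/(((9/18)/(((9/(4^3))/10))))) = -13.36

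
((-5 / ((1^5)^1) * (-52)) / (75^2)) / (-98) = -26 / 55125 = -0.00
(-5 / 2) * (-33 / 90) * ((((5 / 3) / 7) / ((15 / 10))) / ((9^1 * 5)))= 11 / 3402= 0.00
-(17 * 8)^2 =-18496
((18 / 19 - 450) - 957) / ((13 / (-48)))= 98640 / 19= 5191.58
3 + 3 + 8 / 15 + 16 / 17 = 1906 / 255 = 7.47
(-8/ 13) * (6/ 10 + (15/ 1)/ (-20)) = 6/ 65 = 0.09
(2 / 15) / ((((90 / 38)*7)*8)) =19 / 18900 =0.00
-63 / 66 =-21 / 22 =-0.95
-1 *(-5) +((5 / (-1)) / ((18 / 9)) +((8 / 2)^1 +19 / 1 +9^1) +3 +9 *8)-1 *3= 213 / 2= 106.50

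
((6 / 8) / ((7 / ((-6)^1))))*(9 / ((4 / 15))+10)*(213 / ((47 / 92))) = -1102275 / 94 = -11726.33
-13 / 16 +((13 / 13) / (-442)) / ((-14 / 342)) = -0.76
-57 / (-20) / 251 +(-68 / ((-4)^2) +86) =205221 / 2510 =81.76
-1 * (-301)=301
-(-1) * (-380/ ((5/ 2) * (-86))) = 76/ 43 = 1.77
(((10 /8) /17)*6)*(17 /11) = 15 /22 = 0.68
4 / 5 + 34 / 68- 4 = -27 / 10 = -2.70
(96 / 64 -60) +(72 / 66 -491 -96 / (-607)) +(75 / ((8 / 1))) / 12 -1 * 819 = -291965379 / 213664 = -1366.47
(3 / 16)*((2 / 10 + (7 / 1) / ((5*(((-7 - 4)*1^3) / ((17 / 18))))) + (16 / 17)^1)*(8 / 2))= 17183 / 22440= 0.77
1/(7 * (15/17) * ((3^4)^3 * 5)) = 17/279006525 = 0.00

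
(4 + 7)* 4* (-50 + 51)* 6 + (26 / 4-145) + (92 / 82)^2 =426163 / 3362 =126.76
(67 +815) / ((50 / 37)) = 652.68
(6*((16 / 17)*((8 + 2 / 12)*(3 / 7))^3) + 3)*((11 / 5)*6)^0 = 4167 / 17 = 245.12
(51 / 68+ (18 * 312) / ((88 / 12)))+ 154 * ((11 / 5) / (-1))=94109 / 220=427.77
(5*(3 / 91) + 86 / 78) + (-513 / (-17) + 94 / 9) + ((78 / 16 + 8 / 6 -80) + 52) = 2238445 / 111384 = 20.10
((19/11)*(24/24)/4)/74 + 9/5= 29399/16280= 1.81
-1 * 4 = -4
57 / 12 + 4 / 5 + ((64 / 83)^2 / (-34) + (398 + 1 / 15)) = 2836002641 / 7026780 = 403.60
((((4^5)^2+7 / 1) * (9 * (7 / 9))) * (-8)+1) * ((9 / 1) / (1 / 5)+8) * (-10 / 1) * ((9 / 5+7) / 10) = 136936548804 / 5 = 27387309760.80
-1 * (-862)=862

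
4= 4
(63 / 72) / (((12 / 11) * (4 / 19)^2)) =27797 / 1536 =18.10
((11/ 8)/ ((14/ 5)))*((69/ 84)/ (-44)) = -115/ 12544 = -0.01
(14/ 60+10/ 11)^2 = 142129/ 108900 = 1.31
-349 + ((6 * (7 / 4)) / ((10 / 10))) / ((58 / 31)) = -39833 / 116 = -343.39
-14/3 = -4.67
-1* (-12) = 12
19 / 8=2.38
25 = 25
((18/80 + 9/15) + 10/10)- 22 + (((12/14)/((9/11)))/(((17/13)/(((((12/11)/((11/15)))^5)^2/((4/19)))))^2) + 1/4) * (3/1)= 388813897380045799125269413366581882311573126778339/3329435418706180018302333354858053458268891720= 116780.73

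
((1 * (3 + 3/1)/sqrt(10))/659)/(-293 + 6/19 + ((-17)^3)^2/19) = 57 * sqrt(10)/79514966360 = 0.00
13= 13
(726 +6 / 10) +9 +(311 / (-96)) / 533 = 188194349 / 255840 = 735.59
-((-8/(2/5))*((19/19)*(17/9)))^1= 340/9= 37.78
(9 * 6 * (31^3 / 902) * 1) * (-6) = -4826142 / 451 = -10700.98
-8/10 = -4/5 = -0.80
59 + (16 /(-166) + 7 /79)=386812 /6557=58.99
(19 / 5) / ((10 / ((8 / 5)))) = 76 / 125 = 0.61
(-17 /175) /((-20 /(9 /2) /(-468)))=-17901 /1750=-10.23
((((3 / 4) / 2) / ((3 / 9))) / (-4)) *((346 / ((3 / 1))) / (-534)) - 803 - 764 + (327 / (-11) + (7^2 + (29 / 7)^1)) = -338488567 / 219296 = -1543.52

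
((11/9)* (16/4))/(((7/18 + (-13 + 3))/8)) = -704/173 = -4.07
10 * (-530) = -5300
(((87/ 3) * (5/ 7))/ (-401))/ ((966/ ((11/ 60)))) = -319/ 32538744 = -0.00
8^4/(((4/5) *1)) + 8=5128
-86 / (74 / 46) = -1978 / 37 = -53.46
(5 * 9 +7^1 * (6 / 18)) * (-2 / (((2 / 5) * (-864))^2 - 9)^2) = -177500 / 26744270418243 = -0.00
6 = 6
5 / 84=0.06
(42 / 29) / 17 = 42 / 493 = 0.09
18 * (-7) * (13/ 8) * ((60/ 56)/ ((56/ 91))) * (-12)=4277.81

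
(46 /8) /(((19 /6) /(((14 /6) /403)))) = 0.01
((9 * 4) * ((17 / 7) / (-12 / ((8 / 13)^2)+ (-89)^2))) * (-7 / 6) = -1632 / 126229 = -0.01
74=74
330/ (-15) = -22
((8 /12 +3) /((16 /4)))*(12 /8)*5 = 55 /8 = 6.88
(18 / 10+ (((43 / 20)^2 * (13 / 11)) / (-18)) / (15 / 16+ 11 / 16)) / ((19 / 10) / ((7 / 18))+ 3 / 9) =111797 / 361680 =0.31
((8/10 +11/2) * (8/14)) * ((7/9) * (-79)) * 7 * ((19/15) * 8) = -1176784/75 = -15690.45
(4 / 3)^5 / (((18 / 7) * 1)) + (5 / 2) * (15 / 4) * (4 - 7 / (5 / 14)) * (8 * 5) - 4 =-12799114 / 2187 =-5852.36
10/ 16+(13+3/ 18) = 13.79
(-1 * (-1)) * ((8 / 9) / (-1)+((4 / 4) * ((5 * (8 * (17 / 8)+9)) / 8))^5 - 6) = 10442552137 / 9216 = 1133089.42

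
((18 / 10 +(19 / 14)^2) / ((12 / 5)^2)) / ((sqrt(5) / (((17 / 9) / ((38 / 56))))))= 60673 *sqrt(5) / 172368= 0.79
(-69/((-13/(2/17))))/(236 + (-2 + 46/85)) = 345/129584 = 0.00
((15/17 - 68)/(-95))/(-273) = -163/62985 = -0.00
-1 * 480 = -480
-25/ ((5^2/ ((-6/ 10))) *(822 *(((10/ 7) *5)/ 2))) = 7/ 34250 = 0.00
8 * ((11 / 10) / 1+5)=244 / 5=48.80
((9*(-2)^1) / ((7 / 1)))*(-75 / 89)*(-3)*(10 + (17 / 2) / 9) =-44325 / 623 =-71.15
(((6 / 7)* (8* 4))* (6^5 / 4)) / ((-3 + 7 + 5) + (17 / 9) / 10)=33592320 / 5789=5802.78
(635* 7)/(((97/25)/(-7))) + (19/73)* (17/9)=-511032544/63729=-8018.84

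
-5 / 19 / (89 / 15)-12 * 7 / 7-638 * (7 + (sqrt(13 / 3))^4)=-250478359 / 15219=-16458.27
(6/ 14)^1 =3/ 7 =0.43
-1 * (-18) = 18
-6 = -6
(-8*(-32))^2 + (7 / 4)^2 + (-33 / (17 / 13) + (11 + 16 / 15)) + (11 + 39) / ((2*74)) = 9891839939 / 150960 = 65526.23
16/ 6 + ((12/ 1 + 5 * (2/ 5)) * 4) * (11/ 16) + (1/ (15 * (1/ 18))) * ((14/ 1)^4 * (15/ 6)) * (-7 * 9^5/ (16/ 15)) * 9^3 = -32556880793073.83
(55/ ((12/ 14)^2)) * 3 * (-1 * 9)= -8085/ 4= -2021.25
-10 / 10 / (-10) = 1 / 10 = 0.10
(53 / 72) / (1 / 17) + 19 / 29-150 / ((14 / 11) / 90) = -154841521 / 14616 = -10593.97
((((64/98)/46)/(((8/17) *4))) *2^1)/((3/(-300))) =-1700/1127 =-1.51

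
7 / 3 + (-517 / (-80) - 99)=-21649 / 240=-90.20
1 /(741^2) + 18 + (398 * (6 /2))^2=782799523975 /549081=1425654.00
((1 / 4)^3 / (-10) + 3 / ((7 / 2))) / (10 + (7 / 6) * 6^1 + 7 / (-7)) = 3833 / 71680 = 0.05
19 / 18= 1.06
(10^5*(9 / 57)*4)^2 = 3988919667.59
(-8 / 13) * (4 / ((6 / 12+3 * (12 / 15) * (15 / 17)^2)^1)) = -18496 / 17797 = -1.04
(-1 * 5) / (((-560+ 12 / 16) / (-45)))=-900 / 2237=-0.40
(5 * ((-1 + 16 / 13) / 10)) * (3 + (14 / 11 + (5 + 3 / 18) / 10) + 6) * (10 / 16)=0.78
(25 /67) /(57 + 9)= 25 /4422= 0.01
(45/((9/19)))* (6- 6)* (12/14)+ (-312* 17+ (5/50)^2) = -530399/100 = -5303.99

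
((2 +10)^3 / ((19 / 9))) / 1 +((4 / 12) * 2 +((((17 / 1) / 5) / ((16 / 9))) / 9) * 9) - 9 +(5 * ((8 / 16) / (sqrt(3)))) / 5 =812.39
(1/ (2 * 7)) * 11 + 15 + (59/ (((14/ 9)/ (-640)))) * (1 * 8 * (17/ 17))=-388357/ 2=-194178.50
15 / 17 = 0.88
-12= -12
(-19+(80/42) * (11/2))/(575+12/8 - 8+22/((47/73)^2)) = -790822/57668289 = -0.01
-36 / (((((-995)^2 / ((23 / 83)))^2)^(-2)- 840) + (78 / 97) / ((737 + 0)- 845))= 2865785992648010779477649102803125000 / 66868932535878562965400796893578975739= 0.04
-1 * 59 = -59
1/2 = 0.50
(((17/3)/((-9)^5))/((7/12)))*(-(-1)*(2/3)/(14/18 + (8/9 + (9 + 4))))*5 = -170/4546773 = -0.00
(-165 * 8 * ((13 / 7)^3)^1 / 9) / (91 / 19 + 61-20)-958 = -978.52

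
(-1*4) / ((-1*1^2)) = 4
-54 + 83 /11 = -511 /11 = -46.45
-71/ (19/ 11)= -781/ 19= -41.11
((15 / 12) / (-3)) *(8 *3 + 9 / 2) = -11.88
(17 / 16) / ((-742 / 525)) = -1275 / 1696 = -0.75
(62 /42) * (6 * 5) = 44.29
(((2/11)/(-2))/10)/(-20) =1/2200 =0.00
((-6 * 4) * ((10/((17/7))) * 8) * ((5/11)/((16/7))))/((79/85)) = -147000/869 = -169.16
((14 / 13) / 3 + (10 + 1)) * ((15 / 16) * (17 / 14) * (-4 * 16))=-75310 / 91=-827.58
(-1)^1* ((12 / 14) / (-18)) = 1 / 21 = 0.05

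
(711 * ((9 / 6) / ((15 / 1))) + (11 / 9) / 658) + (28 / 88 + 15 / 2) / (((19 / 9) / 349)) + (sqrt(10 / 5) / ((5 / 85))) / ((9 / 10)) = 170 * sqrt(2) / 9 + 4219221997 / 3094245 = 1390.28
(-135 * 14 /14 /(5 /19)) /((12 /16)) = -684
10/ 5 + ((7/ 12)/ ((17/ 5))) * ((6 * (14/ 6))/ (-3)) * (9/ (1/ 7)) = -1647/ 34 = -48.44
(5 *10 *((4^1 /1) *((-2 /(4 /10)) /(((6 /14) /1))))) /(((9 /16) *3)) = -112000 /81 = -1382.72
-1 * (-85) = 85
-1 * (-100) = 100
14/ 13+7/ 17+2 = 771/ 221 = 3.49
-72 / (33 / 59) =-1416 / 11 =-128.73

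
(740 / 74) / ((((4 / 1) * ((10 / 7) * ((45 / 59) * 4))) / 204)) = 7021 / 60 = 117.02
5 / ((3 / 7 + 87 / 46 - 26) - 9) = -1610 / 10523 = -0.15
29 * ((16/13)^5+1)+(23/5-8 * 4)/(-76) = 15697823521/141091340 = 111.26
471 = 471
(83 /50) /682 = 83 /34100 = 0.00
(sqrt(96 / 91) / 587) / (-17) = -0.00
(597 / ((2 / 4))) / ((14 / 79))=47163 / 7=6737.57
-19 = -19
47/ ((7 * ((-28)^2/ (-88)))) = -517/ 686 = -0.75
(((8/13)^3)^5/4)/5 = 8796093022208/255929465070453785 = 0.00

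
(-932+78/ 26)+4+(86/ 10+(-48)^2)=6938/ 5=1387.60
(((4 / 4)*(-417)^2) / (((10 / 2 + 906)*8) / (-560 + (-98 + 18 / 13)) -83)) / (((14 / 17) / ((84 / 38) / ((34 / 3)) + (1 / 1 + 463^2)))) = -1427450132872511 / 2967496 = -481028494.35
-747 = -747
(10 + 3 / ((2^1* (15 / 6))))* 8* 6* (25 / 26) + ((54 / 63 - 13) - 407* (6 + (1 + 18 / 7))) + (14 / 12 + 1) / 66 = -123187289 / 36036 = -3418.45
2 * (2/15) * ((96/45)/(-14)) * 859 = -54976/1575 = -34.91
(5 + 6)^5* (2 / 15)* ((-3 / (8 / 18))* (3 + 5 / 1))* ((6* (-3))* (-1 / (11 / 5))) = -9487368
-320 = -320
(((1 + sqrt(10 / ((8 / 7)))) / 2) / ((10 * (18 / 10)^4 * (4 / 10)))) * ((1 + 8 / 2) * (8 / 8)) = 3125 / 52488 + 3125 * sqrt(35) / 104976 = 0.24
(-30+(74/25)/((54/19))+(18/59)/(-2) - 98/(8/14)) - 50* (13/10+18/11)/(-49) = -8483868919/42931350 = -197.61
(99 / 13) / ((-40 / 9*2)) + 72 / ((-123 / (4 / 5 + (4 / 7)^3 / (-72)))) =-58070911 / 43876560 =-1.32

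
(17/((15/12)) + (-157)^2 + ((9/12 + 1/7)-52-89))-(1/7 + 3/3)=490427/20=24521.35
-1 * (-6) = 6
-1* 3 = -3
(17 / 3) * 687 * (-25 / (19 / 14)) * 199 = -271147450 / 19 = -14270918.42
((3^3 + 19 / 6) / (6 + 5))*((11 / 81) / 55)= 181 / 26730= 0.01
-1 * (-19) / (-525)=-19 / 525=-0.04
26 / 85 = 0.31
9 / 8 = 1.12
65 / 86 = 0.76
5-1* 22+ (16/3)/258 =-6571/387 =-16.98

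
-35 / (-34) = 1.03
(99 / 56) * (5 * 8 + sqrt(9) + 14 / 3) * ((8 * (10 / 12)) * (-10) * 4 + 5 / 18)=-1077505 / 48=-22448.02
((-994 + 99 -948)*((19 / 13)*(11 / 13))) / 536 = -385187 / 90584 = -4.25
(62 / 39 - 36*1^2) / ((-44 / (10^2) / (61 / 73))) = 186050 / 2847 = 65.35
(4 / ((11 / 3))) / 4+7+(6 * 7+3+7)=652 / 11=59.27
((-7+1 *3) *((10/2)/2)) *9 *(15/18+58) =-5295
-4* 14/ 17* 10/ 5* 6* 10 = -395.29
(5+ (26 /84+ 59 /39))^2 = 13875625 /298116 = 46.54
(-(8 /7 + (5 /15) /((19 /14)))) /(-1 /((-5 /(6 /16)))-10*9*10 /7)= 22160 /2050803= 0.01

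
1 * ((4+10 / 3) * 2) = 44 / 3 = 14.67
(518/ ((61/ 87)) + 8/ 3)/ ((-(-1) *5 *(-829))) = -135686/ 758535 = -0.18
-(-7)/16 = 7/16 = 0.44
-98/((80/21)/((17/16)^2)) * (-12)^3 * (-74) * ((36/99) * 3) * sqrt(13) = -891250857 * sqrt(13)/220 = -14606593.93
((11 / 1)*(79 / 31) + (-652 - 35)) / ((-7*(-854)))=-10214 / 92659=-0.11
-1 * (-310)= 310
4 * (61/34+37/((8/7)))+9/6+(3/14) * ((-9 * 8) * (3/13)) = 208251/1547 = 134.62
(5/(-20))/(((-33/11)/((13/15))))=13/180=0.07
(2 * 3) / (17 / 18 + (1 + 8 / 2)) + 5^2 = 2783 / 107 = 26.01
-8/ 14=-4/ 7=-0.57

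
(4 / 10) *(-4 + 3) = -2 / 5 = -0.40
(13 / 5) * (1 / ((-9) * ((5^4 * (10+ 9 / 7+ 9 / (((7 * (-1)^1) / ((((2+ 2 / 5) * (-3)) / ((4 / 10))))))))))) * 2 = -182 / 6778125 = -0.00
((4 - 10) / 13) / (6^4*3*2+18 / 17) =-17 / 286455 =-0.00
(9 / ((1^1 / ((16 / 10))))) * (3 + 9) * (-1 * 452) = -390528 / 5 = -78105.60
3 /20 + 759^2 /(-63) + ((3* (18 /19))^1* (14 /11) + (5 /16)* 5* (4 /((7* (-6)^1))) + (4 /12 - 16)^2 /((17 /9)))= -3841752281 /426360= -9010.58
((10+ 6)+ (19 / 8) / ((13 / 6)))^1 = 889 / 52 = 17.10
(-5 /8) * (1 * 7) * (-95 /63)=475 /72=6.60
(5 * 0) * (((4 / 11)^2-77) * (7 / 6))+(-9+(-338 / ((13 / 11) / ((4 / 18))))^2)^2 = 106572867025 / 6561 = 16243387.75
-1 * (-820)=820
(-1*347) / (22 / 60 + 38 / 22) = -165.72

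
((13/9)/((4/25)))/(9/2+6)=325/378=0.86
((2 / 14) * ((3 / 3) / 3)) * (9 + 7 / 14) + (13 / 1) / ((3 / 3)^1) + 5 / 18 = 865 / 63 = 13.73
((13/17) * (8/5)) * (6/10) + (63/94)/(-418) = 12232329/16699100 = 0.73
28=28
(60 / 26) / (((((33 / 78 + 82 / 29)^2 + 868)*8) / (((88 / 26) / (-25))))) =-111012 / 2497396445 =-0.00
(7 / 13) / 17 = 7 / 221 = 0.03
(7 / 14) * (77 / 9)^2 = 5929 / 162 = 36.60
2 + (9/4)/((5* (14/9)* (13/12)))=2063/910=2.27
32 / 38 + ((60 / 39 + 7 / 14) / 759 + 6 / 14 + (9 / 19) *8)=13288031 / 2624622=5.06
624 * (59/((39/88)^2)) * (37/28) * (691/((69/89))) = 220767626.02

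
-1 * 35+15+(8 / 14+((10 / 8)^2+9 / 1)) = -993 / 112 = -8.87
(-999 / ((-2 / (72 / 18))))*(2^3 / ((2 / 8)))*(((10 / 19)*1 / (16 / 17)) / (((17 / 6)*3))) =79920 / 19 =4206.32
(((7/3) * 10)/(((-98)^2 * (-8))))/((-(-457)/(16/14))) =-5/6583542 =-0.00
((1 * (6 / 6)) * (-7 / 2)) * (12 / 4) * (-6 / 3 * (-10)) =-210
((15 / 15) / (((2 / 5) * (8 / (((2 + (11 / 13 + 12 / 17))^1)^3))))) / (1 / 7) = 16930781875 / 172701776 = 98.03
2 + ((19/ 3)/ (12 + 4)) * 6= 35/ 8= 4.38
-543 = -543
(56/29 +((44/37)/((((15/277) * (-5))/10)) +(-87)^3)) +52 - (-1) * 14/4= -21196776673/32190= -658489.49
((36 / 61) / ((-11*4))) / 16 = -9 / 10736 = -0.00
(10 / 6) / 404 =5 / 1212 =0.00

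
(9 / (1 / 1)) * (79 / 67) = 711 / 67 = 10.61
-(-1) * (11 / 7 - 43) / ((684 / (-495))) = 7975 / 266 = 29.98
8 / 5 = 1.60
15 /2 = 7.50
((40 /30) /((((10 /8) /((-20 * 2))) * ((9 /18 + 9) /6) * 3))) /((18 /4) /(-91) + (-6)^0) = -9.45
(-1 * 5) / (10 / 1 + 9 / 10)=-50 / 109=-0.46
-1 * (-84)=84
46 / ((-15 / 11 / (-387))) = 65274 / 5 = 13054.80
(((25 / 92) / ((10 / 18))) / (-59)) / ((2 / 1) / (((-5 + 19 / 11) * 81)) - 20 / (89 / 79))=2919645 / 6254735966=0.00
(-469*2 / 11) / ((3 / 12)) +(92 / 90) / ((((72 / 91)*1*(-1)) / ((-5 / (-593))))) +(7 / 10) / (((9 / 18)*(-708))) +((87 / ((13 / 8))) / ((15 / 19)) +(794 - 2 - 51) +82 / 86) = 468.67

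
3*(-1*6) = -18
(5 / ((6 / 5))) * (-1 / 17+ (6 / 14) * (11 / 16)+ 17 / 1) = 71.82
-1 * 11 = -11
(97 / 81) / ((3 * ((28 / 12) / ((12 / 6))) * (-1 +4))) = 194 / 1701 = 0.11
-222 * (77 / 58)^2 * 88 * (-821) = 23773890756 / 841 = 28268597.81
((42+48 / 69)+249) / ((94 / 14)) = 46963 / 1081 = 43.44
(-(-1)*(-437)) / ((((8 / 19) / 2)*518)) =-8303 / 2072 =-4.01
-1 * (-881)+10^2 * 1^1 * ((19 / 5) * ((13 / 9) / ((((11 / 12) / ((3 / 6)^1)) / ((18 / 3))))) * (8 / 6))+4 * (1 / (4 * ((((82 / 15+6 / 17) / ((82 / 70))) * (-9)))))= 1123070177 / 342804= 3276.13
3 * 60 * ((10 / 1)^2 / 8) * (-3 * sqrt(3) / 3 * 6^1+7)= 15750 - 13500 * sqrt(3)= -7632.69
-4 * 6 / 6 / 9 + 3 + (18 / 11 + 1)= 514 / 99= 5.19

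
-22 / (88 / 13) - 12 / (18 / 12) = -45 / 4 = -11.25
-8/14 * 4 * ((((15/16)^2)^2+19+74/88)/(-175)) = 14860107/55193600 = 0.27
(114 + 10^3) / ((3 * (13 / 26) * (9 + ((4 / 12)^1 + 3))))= 2228 / 37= 60.22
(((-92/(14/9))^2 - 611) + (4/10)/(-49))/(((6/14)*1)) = 235761/35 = 6736.03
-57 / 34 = -1.68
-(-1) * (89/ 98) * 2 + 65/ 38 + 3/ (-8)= 23475/ 7448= 3.15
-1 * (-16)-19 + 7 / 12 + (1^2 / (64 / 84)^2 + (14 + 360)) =286699 / 768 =373.31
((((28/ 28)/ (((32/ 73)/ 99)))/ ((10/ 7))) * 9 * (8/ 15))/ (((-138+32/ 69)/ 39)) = -430353/ 2000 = -215.18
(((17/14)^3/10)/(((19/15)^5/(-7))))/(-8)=746161875/15530092928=0.05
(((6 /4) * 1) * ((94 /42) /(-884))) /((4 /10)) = -235 /24752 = -0.01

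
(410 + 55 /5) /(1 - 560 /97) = -40837 /463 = -88.20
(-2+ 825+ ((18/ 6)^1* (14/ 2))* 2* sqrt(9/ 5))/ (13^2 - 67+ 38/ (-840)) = 10584* sqrt(5)/ 42821+ 345660/ 42821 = 8.62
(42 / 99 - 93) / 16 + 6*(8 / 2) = 9617 / 528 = 18.21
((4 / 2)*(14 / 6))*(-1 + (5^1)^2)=112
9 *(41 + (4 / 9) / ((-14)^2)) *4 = 72328 / 49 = 1476.08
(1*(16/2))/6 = 4/3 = 1.33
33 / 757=0.04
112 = 112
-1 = -1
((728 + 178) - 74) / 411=832 / 411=2.02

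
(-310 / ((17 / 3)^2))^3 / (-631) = 1.43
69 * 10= 690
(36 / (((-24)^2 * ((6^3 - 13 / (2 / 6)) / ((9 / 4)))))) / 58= 0.00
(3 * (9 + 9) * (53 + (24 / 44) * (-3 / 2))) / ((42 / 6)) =4428 / 11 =402.55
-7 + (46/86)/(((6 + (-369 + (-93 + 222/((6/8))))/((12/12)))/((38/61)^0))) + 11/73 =-3441679/502240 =-6.85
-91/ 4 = -22.75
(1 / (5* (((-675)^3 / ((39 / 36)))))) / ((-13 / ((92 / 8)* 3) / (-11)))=-253 / 12301875000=-0.00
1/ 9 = 0.11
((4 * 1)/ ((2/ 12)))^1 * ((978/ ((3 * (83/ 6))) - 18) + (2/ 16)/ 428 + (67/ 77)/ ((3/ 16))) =670089125/ 2735348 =244.97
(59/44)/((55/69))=4071/2420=1.68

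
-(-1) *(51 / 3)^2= 289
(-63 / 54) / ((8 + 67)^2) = -7 / 33750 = -0.00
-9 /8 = -1.12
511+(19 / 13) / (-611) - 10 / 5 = 4042968 / 7943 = 509.00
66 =66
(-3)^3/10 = -27/10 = -2.70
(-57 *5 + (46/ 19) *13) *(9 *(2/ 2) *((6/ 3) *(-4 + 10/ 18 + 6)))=-221582/ 19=-11662.21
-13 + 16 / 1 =3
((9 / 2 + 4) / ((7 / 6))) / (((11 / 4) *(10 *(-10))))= -51 / 1925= -0.03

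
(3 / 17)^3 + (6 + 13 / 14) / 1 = 476939 / 68782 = 6.93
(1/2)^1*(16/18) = 4/9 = 0.44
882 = 882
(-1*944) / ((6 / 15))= -2360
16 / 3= 5.33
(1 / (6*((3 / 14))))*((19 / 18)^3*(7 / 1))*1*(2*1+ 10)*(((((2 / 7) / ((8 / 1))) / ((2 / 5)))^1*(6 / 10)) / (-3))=-48013 / 34992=-1.37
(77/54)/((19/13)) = 1001/1026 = 0.98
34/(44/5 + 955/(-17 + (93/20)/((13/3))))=-351985/529648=-0.66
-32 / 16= -2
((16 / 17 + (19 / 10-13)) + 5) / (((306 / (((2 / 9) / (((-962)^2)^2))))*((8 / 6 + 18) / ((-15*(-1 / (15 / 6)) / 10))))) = -877 / 6460091037537134400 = -0.00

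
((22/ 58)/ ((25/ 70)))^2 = 23716/ 21025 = 1.13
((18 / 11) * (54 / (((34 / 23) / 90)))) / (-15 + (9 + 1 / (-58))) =-58349160 / 65263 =-894.06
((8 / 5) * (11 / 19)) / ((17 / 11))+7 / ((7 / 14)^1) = 23578 / 1615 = 14.60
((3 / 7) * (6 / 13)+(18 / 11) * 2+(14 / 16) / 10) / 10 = 284927 / 800800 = 0.36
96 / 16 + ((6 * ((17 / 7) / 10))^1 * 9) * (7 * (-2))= -888 / 5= -177.60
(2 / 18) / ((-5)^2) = 1 / 225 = 0.00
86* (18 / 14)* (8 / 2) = 442.29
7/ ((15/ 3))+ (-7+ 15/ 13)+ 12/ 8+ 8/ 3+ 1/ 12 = -51/ 260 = -0.20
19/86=0.22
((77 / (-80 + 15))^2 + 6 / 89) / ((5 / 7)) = 2.06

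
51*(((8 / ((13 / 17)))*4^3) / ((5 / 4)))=1775616 / 65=27317.17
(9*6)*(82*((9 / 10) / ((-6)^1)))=-3321 / 5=-664.20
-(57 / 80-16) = 15.29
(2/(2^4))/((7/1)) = 1/56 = 0.02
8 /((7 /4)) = 32 /7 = 4.57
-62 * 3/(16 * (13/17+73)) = -0.16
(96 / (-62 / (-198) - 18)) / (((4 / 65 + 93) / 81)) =-50038560 / 10591799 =-4.72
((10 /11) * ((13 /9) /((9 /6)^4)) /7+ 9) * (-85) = -43118545 /56133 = -768.15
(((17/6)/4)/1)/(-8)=-17/192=-0.09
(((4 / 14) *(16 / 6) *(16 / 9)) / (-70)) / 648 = -16 / 535815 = -0.00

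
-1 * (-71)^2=-5041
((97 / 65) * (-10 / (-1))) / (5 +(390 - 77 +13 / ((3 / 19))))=582 / 15613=0.04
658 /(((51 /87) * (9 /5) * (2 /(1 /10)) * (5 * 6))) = 9541 /9180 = 1.04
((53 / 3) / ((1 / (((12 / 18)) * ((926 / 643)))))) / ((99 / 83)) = 8146948 / 572913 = 14.22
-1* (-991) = 991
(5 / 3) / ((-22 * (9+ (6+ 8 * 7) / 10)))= -0.00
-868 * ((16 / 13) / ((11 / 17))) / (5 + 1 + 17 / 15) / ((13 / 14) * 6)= -8263360 / 198913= -41.54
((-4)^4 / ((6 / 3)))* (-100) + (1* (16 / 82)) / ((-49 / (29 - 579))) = -25710800 / 2009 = -12797.81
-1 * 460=-460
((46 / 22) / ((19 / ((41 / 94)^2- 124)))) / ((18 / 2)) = -762473 / 503652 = -1.51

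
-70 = -70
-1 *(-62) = 62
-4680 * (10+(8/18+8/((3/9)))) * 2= -322400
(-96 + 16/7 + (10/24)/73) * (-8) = 749.67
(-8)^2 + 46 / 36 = 1175 / 18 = 65.28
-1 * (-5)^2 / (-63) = 25 / 63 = 0.40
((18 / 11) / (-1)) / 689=-18 / 7579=-0.00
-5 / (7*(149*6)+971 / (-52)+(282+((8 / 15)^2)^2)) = -13162500 / 17167606117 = -0.00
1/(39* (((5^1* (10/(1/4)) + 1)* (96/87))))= 29/250848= 0.00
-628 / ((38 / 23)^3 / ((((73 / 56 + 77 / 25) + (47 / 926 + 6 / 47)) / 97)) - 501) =1061950012375132 / 685037954820319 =1.55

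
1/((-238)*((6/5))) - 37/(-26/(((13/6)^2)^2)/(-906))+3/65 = -94944190141/3341520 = -28413.47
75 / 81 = 25 / 27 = 0.93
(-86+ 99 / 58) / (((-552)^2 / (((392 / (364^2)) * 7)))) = -34223 / 5973417216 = -0.00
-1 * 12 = -12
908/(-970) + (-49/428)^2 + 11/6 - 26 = -6687210553/266532720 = -25.09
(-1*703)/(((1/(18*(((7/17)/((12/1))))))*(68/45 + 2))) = -123.67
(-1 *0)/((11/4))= 0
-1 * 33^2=-1089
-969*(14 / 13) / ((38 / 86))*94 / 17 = -169764 / 13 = -13058.77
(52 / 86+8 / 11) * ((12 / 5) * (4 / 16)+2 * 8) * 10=104580 / 473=221.10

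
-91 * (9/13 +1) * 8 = -1232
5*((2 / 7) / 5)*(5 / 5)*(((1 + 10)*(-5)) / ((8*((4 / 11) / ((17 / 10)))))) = -2057 / 224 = -9.18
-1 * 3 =-3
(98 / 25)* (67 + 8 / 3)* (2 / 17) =40964 / 1275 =32.13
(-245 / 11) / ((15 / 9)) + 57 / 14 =-9.29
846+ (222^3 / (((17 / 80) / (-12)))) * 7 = -73523828178 / 17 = -4324931069.29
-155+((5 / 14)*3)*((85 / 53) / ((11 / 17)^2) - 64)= -19704215 / 89782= -219.47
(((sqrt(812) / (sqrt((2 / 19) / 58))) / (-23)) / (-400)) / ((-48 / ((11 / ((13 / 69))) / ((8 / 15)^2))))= -2871*sqrt(133) / 106496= -0.31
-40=-40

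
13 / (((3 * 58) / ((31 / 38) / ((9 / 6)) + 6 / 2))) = 0.26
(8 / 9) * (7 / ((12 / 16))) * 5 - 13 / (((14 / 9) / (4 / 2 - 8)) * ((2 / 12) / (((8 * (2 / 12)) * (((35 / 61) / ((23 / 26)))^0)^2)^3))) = 142624 / 189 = 754.62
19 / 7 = 2.71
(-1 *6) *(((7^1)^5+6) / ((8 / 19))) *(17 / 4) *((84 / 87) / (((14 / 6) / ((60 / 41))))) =-733130865 / 1189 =-616594.50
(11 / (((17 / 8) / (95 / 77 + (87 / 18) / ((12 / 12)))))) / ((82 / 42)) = 11212 / 697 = 16.09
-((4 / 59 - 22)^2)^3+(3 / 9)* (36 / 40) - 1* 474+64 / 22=-516416583536124990627 / 4639858700510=-111300066.85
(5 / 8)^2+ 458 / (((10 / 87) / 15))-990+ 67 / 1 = 3766169 / 64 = 58846.39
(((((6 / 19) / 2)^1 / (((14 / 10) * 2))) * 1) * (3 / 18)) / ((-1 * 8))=-5 / 4256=-0.00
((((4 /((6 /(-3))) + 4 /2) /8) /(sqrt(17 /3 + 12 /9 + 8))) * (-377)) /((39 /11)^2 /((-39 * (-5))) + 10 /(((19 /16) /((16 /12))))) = 0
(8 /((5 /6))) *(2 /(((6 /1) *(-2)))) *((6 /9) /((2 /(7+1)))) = -64 /15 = -4.27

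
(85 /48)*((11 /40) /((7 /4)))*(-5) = -935 /672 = -1.39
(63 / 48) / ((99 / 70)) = 245 / 264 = 0.93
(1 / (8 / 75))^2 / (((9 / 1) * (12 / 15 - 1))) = -3125 / 64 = -48.83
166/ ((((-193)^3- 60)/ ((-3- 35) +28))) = 1660/ 7189117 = 0.00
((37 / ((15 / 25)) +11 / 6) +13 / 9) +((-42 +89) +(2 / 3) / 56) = 28213 / 252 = 111.96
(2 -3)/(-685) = 1/685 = 0.00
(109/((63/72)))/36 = 3.46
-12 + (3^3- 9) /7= -66 /7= -9.43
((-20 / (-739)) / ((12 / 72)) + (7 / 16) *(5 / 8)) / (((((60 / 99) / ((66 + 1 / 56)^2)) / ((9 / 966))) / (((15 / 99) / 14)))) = 1690366278075 / 5349021712384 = 0.32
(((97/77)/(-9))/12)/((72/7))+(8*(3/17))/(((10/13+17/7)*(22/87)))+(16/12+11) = 1985693071/141048864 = 14.08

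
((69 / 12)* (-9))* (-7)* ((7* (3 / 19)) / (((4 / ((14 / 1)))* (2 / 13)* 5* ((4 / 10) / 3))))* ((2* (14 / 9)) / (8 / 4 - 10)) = -6461091 / 1216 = -5313.40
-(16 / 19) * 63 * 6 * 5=-30240 / 19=-1591.58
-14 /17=-0.82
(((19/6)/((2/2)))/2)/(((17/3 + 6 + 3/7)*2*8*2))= 0.00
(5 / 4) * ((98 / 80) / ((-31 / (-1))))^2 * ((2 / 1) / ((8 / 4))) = 2401 / 1230080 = 0.00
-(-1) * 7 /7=1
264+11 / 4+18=1139 / 4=284.75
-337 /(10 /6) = -1011 /5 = -202.20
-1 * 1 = -1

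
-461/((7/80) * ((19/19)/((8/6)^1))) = -147520/21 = -7024.76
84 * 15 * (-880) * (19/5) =-4213440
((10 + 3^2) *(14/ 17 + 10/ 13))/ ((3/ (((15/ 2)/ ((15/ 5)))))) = 16720/ 663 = 25.22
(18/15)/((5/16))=96/25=3.84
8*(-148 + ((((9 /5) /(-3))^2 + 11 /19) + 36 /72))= -556932 /475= -1172.49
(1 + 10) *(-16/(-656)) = 11/41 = 0.27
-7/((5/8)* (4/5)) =-14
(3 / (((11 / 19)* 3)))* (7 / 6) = 133 / 66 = 2.02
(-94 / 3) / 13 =-94 / 39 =-2.41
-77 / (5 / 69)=-5313 / 5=-1062.60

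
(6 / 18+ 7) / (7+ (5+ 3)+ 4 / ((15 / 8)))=110 / 257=0.43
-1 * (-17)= 17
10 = 10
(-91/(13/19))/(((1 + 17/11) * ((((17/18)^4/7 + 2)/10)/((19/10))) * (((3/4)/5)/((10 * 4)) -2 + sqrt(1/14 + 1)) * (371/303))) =2020935806208000 * sqrt(210)/214899216797743 + 56480103443998080/214899216797743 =399.10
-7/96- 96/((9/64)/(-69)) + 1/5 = 22609981/480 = 47104.13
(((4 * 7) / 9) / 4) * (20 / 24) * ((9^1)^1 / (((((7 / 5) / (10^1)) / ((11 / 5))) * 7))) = 275 / 21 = 13.10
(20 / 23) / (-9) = -20 / 207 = -0.10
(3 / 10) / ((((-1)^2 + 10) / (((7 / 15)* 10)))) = 7 / 55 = 0.13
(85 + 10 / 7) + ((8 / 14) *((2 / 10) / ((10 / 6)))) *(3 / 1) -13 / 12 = 179657 / 2100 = 85.55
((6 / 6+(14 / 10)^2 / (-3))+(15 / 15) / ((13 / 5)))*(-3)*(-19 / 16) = 13547 / 5200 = 2.61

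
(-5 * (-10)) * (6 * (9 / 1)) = 2700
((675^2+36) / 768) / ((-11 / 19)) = -2885853 / 2816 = -1024.81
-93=-93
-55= -55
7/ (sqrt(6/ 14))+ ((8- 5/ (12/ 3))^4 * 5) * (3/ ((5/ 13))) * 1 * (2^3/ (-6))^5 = -341172+ 7 * sqrt(21)/ 3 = -341161.31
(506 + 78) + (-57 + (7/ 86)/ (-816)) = 36982745/ 70176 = 527.00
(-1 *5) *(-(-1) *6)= -30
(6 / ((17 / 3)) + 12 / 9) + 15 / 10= 397 / 102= 3.89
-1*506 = -506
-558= -558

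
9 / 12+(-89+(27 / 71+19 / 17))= -86.75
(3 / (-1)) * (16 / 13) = -48 / 13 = -3.69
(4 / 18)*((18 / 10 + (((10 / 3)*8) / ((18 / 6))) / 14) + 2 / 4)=1849 / 2835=0.65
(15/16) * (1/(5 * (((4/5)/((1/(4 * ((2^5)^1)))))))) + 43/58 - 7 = -1486413/237568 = -6.26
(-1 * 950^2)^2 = 814506250000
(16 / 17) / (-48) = -1 / 51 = -0.02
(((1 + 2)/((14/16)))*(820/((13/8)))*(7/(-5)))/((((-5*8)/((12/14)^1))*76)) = 5904/8645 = 0.68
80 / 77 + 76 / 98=978 / 539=1.81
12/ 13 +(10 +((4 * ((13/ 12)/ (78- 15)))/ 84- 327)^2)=350399296306765/ 3276615888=106939.39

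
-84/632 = -21/158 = -0.13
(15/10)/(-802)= -3/1604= -0.00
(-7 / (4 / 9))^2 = 3969 / 16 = 248.06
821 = 821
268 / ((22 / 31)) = 4154 / 11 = 377.64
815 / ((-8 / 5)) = -4075 / 8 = -509.38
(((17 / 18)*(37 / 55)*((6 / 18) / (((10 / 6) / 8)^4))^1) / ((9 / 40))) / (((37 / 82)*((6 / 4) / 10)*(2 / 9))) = 45678592 / 1375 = 33220.79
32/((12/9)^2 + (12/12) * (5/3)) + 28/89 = 26500/2759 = 9.60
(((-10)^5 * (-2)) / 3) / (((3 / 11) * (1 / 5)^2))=55000000 / 9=6111111.11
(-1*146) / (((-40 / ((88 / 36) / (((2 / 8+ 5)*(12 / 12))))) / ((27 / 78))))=803 / 1365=0.59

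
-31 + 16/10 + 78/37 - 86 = -20959/185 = -113.29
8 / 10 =4 / 5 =0.80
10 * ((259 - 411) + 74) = -780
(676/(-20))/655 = -169/3275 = -0.05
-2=-2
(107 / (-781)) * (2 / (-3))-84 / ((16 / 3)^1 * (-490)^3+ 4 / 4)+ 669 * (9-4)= 3345.09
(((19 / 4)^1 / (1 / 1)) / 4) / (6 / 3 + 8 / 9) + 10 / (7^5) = 2878157 / 6991712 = 0.41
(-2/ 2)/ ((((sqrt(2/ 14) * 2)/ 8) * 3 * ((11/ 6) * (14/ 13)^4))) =-28561 * sqrt(7)/ 52822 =-1.43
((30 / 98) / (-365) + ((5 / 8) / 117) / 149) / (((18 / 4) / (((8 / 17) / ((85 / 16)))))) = -12816224 / 810963722205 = -0.00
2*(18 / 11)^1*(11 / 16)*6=27 / 2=13.50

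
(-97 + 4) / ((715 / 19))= -2.47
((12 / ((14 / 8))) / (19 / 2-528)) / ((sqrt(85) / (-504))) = 6912*sqrt(85) / 88145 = 0.72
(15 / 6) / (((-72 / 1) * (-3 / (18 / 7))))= 5 / 168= 0.03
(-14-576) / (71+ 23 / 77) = -4543 / 549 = -8.28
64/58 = 32/29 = 1.10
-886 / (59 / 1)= -886 / 59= -15.02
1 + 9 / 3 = 4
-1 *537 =-537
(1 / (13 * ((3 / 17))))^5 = 1419857 / 90224199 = 0.02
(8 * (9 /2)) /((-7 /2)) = -72 /7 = -10.29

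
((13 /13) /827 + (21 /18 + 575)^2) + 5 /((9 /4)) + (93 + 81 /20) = 2746196581 /8270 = 332067.30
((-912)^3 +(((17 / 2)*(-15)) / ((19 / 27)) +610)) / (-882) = 28824903769 / 33516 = 860034.13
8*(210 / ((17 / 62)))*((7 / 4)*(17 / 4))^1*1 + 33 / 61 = 2779803 / 61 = 45570.54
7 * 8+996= 1052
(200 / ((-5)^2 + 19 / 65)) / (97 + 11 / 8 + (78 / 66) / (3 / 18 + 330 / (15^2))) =14014000 / 175625643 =0.08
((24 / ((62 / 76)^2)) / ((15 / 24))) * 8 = 2217984 / 4805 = 461.60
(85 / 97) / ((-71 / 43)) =-3655 / 6887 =-0.53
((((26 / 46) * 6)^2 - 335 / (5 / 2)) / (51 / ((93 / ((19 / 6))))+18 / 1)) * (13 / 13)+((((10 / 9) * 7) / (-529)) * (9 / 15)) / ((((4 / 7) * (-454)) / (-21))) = -10945539329 / 1763298772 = -6.21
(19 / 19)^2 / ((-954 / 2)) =-1 / 477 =-0.00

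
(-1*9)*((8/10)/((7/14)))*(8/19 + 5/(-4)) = 1134/95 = 11.94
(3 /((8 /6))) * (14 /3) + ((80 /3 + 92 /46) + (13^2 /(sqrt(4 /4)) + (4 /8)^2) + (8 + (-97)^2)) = 115505 /12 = 9625.42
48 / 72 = 2 / 3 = 0.67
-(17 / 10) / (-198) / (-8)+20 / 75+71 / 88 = 16987 / 15840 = 1.07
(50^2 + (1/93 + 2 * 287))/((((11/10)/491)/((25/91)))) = 2699395250/7161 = 376957.86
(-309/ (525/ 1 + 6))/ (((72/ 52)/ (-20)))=13390/ 1593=8.41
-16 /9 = -1.78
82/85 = 0.96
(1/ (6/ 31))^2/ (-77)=-961/ 2772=-0.35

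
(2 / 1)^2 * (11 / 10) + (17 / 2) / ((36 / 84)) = 727 / 30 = 24.23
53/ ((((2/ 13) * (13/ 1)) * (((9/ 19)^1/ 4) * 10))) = 1007/ 45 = 22.38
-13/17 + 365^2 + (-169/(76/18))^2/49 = 160288366369/1202852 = 133256.93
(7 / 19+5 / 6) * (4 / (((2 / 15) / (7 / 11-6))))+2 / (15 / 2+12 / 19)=-12472351 / 64581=-193.13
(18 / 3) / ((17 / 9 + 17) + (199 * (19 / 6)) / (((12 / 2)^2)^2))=46656 / 150661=0.31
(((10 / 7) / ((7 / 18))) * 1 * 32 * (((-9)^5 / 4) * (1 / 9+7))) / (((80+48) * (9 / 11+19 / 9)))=-46766808 / 1421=-32911.19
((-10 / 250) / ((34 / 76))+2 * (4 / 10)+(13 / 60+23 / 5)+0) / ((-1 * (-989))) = 28189 / 5043900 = 0.01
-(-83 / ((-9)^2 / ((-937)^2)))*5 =364357135 / 81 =4498236.23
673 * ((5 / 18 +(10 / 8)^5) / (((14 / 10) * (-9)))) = -177.84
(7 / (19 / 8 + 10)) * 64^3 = 14680064 / 99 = 148283.47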